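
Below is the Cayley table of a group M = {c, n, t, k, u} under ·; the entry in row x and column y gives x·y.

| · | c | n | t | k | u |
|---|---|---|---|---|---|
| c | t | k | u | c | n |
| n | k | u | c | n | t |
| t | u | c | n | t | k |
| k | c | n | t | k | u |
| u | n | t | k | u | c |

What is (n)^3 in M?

t

n^1 = n
n^2 = n·n = u
n^3 = u·n = t
(Structurally, M here is isomorphic to the cyclic group Z_5.)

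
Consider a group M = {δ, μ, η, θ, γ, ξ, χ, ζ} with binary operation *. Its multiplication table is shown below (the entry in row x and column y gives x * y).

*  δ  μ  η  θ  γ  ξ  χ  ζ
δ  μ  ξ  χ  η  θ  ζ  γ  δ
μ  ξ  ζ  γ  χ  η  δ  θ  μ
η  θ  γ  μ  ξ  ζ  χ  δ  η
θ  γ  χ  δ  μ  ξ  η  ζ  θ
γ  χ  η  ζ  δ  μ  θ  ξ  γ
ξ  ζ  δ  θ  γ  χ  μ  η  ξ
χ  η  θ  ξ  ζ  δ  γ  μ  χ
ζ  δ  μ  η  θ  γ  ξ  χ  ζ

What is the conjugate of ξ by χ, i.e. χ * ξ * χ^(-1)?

δ

The identity is ζ. In row χ, the entry ζ sits in column θ, so χ^(-1) = θ.
χ * ξ = γ
γ * θ = δ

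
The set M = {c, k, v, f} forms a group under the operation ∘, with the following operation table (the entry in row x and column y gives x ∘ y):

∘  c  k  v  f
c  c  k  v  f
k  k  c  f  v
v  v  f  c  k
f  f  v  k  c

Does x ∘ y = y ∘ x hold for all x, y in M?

Yes

Check whether the table is symmetric across its main diagonal.
Every entry (row x, col y) equals the entry (row y, col x), so M is abelian.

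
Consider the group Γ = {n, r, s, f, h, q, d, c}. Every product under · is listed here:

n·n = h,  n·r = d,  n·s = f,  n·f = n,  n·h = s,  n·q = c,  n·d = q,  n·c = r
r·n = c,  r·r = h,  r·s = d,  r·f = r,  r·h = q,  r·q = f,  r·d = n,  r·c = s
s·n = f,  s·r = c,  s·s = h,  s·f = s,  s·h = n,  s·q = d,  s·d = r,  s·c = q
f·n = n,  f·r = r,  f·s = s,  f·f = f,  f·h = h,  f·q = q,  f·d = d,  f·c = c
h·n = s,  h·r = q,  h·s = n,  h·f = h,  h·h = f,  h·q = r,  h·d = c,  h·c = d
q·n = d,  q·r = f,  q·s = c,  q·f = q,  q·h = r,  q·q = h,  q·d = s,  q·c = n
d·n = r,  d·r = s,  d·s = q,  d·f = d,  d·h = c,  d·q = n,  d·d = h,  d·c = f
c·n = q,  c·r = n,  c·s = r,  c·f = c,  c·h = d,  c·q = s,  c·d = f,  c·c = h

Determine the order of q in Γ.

The identity element is f (its row matches the header).
q^1 = q
q^2 = q·q = h
q^3 = h·q = r
q^4 = r·q = f
The first power of q equal to the identity is q^4, so ord(q) = 4.
(Structurally, Γ here is isomorphic to the quaternion group Q_8.)

4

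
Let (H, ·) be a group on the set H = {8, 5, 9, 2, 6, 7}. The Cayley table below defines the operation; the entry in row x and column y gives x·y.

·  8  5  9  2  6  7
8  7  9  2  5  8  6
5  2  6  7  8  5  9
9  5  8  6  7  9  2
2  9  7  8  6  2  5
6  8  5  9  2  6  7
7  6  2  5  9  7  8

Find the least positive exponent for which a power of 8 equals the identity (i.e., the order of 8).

The identity element is 6 (its row matches the header).
8^1 = 8
8^2 = 8·8 = 7
8^3 = 7·8 = 6
The first power of 8 equal to the identity is 8^3, so ord(8) = 3.

3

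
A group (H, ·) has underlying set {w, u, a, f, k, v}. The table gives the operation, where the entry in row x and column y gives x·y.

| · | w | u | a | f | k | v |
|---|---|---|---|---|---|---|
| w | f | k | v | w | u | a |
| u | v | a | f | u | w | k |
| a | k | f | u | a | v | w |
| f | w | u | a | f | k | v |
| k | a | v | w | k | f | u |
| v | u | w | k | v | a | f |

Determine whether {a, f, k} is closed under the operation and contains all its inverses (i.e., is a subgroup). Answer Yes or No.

a·a = u, which is not in {a, f, k}.
The subset is not closed under ·, so it is not a subgroup.

No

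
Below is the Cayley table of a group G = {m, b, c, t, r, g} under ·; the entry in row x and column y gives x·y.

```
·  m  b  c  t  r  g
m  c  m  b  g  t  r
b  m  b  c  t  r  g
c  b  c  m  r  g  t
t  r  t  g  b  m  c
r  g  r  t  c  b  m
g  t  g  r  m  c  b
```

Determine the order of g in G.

2

The identity element is b (its row matches the header).
g^1 = g
g^2 = g·g = b
The first power of g equal to the identity is g^2, so ord(g) = 2.
(Structurally, G here is isomorphic to the symmetric group S_3.)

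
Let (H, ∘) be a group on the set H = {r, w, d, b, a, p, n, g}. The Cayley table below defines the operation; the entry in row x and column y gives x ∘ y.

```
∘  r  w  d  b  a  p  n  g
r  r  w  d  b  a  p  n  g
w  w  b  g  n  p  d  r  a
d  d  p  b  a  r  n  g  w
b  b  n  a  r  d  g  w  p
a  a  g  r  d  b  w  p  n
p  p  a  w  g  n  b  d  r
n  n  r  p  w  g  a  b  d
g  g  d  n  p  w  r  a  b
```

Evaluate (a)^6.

a^1 = a
a^2 = a ∘ a = b
a^3 = b ∘ a = d
a^4 = d ∘ a = r
a^5 = r ∘ a = a
a^6 = a ∘ a = b

b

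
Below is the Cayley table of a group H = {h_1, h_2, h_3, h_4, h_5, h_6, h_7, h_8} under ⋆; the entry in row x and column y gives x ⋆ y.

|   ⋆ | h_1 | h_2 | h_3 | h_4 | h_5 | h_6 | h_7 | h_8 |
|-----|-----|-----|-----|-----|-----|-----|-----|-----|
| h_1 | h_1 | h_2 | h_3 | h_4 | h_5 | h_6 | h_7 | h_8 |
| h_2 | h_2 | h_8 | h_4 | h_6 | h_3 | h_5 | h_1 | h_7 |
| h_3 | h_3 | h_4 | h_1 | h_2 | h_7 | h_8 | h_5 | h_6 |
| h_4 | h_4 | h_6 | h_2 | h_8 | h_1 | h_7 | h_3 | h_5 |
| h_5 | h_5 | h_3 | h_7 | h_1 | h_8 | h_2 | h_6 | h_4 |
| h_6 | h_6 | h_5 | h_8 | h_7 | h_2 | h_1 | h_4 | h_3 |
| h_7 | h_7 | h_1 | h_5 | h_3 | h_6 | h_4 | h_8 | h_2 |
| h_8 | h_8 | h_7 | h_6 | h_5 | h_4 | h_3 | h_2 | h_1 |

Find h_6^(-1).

h_6

First locate the identity: row h_1 matches the header, so h_1 is the identity.
Scan row h_6 for h_1: h_6 ⋆ h_6 = h_1. Hence h_6^(-1) = h_6.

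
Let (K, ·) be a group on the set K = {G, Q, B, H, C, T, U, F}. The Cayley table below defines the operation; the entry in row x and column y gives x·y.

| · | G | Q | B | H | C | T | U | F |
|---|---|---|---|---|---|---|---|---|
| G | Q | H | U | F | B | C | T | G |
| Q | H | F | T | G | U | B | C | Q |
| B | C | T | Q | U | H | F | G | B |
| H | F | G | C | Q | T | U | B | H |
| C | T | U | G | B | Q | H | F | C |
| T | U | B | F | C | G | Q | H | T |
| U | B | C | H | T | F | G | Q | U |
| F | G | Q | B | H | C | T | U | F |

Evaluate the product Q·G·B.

Q·G = H
H·B = C

C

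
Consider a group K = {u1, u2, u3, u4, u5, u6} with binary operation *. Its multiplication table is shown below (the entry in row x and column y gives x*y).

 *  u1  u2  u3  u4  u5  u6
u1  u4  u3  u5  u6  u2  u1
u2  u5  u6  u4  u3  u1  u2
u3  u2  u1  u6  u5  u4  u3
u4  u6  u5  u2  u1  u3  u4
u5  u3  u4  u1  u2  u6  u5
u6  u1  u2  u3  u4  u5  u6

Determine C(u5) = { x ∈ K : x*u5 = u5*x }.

{u5, u6}

Compare row u5 with column u5 entry by entry.
u2*u5 = u1 but u5*u2 = u4, so u2 does not.
Collecting the elements that commute with u5: C(u5) = {u5, u6}.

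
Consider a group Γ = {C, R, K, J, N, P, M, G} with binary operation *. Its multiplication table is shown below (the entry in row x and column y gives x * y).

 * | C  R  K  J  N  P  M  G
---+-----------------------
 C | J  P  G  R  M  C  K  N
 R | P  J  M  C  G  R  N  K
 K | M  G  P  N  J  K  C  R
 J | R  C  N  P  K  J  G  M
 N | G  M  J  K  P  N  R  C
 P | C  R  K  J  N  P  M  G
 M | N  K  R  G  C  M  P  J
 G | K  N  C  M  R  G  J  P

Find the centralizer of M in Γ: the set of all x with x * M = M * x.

{G, J, M, P}

Compare row M with column M entry by entry.
J * M = G = M * J, so J commutes with M.
R * M = N but M * R = K, so R does not.
Collecting the elements that commute with M: C(M) = {G, J, M, P}.
(Structurally, Γ here is isomorphic to the dihedral group D_4.)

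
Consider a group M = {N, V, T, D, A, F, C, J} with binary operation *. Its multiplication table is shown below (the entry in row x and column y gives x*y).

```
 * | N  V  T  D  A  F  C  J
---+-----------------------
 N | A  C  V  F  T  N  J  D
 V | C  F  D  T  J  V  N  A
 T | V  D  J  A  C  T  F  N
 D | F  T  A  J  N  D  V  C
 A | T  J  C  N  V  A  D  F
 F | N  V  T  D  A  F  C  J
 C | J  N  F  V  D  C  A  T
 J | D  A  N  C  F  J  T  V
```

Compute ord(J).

4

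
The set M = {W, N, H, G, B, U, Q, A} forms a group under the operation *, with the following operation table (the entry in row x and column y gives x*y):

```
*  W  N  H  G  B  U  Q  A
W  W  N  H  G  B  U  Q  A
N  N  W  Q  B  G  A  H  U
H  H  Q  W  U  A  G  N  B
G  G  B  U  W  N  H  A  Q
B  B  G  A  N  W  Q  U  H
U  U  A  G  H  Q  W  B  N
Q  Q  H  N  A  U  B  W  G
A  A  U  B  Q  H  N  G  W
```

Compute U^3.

U^1 = U
U^2 = U*U = W
U^3 = W*U = U

U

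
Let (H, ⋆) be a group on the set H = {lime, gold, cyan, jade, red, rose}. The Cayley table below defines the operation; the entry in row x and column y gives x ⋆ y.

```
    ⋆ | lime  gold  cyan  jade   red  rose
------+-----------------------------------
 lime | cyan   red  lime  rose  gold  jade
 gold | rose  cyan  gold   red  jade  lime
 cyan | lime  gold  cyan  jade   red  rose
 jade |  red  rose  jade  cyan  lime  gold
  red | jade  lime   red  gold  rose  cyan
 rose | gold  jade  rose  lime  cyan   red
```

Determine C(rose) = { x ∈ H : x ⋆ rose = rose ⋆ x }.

{cyan, red, rose}

Compare row rose with column rose entry by entry.
red ⋆ rose = cyan = rose ⋆ red, so red commutes with rose.
jade ⋆ rose = gold but rose ⋆ jade = lime, so jade does not.
Collecting the elements that commute with rose: C(rose) = {cyan, red, rose}.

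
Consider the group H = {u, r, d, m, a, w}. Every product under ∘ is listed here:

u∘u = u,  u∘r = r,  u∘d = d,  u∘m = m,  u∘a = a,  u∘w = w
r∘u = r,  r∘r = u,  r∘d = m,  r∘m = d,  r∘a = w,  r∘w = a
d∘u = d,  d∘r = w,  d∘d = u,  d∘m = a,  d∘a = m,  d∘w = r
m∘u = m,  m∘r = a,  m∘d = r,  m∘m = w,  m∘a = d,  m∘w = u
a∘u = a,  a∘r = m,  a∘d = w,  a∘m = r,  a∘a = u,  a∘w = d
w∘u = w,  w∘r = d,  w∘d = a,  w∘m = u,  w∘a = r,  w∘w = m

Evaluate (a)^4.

a^1 = a
a^2 = a ∘ a = u
a^3 = u ∘ a = a
a^4 = a ∘ a = u

u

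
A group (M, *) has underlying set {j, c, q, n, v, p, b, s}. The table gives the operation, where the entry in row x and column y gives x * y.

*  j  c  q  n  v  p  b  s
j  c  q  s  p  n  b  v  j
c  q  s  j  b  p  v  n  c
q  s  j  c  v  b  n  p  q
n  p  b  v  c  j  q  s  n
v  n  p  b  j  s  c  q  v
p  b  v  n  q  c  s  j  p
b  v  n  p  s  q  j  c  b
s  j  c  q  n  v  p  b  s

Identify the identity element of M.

s

The identity e satisfies e * x = x for all x, so its row in the table reproduces the column headers.
Row s reads: j, c, q, n, v, p, b, s — exactly the header order. So s is the identity.
(Structurally, M here is isomorphic to Z_2 x Z_4.)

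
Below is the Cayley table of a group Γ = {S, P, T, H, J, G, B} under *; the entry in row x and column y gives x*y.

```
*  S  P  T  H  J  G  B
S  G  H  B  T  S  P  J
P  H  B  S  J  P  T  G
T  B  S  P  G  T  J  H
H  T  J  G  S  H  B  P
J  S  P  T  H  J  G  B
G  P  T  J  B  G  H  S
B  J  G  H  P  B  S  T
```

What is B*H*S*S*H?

G

B*H = P
P*S = H
H*S = T
T*H = G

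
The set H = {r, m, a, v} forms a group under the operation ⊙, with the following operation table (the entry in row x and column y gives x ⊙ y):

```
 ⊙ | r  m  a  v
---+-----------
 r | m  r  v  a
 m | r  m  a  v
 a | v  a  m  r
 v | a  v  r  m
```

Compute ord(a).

2

The identity element is m (its row matches the header).
a^1 = a
a^2 = a ⊙ a = m
The first power of a equal to the identity is a^2, so ord(a) = 2.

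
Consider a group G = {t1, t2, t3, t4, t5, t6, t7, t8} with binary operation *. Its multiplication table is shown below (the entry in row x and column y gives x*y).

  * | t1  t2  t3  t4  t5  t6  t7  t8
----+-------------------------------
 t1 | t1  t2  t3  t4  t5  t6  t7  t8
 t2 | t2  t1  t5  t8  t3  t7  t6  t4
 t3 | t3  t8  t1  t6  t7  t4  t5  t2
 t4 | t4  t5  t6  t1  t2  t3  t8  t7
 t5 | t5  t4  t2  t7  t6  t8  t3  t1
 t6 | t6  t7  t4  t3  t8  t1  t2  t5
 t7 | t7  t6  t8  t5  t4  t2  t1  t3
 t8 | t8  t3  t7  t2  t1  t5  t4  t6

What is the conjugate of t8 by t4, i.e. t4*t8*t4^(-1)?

The identity is t1. In row t4, the entry t1 sits in column t4, so t4^(-1) = t4.
t4*t8 = t7
t7*t4 = t5

t5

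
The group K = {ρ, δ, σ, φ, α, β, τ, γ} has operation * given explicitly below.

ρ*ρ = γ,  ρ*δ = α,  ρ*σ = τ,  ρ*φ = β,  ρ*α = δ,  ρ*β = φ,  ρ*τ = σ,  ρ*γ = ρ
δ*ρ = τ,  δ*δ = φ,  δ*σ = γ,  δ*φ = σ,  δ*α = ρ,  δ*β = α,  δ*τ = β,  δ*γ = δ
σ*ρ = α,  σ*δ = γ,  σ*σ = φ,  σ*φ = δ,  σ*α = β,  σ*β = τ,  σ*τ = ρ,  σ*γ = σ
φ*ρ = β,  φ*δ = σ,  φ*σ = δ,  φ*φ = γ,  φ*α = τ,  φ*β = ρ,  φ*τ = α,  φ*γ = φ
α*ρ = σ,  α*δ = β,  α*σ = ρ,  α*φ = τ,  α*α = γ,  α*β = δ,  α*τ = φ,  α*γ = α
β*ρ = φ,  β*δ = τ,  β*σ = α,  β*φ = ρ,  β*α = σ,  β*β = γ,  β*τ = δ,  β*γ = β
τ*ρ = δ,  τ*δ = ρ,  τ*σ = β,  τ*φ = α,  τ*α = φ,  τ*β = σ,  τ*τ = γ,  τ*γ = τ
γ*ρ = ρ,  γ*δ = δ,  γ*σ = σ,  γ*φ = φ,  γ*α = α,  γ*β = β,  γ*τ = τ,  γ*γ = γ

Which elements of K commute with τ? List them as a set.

{α, γ, τ, φ}

Compare row τ with column τ entry by entry.
α * τ = φ = τ * α, so α commutes with τ.
ρ * τ = σ but τ * ρ = δ, so ρ does not.
Collecting the elements that commute with τ: C(τ) = {α, γ, τ, φ}.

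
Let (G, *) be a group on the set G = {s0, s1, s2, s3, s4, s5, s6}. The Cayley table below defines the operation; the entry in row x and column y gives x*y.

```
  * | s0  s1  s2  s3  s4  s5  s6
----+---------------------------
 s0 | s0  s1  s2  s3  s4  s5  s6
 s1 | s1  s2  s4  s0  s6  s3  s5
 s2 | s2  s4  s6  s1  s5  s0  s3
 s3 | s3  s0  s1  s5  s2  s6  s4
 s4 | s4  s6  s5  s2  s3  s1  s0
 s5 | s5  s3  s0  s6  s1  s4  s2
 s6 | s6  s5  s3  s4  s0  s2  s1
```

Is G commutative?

Check whether the table is symmetric across its main diagonal.
Every entry (row x, col y) equals the entry (row y, col x), so G is abelian.
(In fact G ≅ the cyclic group Z_7.)

Yes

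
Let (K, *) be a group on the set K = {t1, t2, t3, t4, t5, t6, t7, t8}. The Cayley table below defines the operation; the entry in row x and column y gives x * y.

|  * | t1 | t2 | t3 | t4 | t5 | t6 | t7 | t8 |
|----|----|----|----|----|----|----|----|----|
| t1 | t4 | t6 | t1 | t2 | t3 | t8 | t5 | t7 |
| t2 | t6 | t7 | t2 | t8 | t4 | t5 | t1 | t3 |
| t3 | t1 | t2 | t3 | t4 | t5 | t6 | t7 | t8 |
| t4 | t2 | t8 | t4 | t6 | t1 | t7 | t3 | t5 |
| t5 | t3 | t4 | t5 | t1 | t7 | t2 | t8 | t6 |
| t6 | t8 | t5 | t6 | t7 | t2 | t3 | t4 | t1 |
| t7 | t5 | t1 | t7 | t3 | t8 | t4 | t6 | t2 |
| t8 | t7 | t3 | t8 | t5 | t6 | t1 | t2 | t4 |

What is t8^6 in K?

t7

t8^1 = t8
t8^2 = t8 * t8 = t4
t8^3 = t4 * t8 = t5
t8^4 = t5 * t8 = t6
t8^5 = t6 * t8 = t1
t8^6 = t1 * t8 = t7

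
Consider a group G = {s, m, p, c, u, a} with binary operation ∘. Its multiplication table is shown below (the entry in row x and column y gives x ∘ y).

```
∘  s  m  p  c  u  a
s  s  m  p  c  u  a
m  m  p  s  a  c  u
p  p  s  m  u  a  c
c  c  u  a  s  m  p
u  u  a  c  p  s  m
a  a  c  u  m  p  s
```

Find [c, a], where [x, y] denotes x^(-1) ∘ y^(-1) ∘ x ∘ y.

Identity is s; from the table c^(-1) = c and a^(-1) = a.
c ∘ a = p
p ∘ c = u
u ∘ a = m

m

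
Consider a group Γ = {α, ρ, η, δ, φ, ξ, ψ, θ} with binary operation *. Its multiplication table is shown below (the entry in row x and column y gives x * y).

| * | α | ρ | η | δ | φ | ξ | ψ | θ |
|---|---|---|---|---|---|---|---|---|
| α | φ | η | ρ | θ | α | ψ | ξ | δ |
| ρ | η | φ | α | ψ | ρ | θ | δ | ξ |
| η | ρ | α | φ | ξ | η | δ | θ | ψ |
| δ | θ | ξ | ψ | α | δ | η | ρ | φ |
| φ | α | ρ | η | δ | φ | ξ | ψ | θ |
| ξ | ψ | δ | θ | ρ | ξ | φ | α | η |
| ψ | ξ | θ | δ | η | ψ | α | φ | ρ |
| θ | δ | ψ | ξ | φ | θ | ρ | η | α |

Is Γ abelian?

δ * η = ψ but η * δ = ξ.
Since δ and η do not commute, Γ is not abelian.

No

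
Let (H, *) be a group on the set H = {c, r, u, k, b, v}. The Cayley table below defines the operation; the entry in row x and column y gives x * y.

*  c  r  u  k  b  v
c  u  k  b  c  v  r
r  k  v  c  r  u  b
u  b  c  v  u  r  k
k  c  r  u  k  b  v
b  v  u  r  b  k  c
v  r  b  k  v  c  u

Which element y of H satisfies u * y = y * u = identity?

First locate the identity: row k matches the header, so k is the identity.
Scan row u for k: u * v = k. Hence u^(-1) = v.

v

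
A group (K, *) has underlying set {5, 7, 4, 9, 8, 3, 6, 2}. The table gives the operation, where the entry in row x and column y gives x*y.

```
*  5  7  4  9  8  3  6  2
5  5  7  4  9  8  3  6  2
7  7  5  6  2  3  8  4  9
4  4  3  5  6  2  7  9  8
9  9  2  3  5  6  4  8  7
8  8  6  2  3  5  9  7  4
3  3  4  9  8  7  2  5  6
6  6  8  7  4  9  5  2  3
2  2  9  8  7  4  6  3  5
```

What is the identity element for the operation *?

5

The identity e satisfies e*x = x for all x, so its row in the table reproduces the column headers.
Row 5 reads: 5, 7, 4, 9, 8, 3, 6, 2 — exactly the header order. So 5 is the identity.
(Structurally, K here is isomorphic to the dihedral group D_4.)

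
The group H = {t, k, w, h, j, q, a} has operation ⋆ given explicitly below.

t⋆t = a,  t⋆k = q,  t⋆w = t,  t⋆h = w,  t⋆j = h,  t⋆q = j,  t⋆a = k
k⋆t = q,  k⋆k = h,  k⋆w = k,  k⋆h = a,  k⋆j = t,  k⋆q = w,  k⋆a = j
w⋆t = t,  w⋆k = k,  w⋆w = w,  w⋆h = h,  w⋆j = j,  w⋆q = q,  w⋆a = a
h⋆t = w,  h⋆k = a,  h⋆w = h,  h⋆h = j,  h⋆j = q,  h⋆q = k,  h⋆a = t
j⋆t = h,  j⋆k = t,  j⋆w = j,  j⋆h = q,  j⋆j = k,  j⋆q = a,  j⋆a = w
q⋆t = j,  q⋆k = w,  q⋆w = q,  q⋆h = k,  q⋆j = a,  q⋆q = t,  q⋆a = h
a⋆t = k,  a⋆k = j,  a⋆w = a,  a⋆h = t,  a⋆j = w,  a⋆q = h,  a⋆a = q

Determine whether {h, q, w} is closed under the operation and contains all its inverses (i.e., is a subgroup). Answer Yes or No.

q ⋆ q = t, which is not in {h, q, w}.
The subset is not closed under ⋆, so it is not a subgroup.

No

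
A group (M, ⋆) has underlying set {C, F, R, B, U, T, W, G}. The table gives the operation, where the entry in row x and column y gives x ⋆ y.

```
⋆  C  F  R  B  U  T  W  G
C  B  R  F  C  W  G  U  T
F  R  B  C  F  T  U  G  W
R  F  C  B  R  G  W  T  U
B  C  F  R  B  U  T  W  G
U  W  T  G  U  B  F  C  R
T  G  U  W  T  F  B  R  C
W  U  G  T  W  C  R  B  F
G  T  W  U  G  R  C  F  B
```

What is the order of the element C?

2

The identity element is B (its row matches the header).
C^1 = C
C^2 = C ⋆ C = B
The first power of C equal to the identity is C^2, so ord(C) = 2.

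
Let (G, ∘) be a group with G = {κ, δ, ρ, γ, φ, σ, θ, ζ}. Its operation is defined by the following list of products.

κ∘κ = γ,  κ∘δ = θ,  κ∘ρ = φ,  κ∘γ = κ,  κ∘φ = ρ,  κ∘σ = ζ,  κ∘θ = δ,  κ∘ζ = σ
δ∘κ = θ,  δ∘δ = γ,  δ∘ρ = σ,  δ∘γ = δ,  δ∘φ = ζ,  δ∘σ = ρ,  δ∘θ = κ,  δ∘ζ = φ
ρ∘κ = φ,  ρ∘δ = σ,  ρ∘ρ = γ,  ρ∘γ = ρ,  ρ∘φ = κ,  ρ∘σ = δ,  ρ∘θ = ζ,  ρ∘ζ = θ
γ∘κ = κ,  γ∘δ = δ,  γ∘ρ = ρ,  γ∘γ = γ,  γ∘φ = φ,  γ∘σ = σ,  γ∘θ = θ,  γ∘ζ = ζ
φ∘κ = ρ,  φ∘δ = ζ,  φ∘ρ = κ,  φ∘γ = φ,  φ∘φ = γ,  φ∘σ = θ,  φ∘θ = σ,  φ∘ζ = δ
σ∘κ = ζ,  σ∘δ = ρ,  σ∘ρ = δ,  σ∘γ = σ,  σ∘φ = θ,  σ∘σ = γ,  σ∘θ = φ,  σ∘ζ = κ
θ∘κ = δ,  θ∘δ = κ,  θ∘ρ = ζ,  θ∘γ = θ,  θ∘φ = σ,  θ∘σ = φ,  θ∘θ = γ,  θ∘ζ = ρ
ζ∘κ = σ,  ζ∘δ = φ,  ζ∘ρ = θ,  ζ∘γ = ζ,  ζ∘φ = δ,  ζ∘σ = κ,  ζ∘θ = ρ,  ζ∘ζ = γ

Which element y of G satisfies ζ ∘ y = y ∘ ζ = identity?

First locate the identity: row γ matches the header, so γ is the identity.
Scan row ζ for γ: ζ ∘ ζ = γ. Hence ζ^(-1) = ζ.

ζ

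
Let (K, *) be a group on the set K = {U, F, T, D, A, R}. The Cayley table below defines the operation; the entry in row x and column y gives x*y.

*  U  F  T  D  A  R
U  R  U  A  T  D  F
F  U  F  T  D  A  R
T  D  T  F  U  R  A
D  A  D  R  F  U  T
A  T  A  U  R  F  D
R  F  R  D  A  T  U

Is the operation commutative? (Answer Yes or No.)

No

U*T = A but T*U = D.
Since U and T do not commute, K is not abelian.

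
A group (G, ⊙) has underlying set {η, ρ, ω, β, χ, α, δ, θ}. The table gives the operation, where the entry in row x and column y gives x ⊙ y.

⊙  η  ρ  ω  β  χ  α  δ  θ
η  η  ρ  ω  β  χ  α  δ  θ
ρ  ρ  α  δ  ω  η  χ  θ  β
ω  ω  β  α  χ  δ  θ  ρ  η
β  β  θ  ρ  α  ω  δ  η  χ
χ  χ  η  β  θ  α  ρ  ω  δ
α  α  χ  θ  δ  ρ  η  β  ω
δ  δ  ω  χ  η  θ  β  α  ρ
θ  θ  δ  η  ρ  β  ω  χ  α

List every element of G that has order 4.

{β, δ, θ, ρ, χ, ω}

Identity is η. Compute the order of each non-identity element by repeated multiplication:
  ρ: ρ → α → χ → η  (order 4)
  ω: ω → α → θ → η  (order 4)
  β: β → α → δ → η  (order 4)
  χ: χ → α → ρ → η  (order 4)
  α: α → η  (order 2)
  δ: δ → α → β → η  (order 4)
  θ: θ → α → ω → η  (order 4)
Elements of order 4: {β, δ, θ, ρ, χ, ω}.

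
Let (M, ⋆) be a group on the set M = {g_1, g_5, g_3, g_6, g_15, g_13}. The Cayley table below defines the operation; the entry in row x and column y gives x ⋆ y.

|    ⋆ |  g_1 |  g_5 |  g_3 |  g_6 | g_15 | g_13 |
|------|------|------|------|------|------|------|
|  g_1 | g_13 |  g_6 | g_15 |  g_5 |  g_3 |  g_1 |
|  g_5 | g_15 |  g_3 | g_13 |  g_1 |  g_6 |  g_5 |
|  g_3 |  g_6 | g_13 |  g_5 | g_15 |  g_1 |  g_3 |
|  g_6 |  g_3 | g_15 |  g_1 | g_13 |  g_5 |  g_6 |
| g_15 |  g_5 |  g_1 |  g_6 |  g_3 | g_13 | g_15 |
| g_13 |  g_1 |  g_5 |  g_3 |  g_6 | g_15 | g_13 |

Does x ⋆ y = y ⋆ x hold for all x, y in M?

No

g_3 ⋆ g_6 = g_15 but g_6 ⋆ g_3 = g_1.
Since g_3 and g_6 do not commute, M is not abelian.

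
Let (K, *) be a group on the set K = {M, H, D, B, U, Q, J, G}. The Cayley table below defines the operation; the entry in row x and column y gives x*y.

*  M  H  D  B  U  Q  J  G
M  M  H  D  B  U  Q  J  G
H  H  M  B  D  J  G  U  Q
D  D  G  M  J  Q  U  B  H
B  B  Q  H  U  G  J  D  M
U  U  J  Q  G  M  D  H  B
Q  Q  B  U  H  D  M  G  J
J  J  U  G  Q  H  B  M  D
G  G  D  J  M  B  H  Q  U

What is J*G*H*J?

Q

J*G = D
D*H = G
G*J = Q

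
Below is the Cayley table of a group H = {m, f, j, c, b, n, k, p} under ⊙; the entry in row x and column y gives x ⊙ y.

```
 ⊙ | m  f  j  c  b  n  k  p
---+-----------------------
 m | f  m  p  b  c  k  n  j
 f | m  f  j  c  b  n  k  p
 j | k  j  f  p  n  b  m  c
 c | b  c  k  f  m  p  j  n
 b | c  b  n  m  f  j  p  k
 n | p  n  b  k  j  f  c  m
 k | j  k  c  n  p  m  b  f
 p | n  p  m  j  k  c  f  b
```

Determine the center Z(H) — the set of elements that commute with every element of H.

An element z is central iff its row equals its column in the table.
For p: p ⊙ n = c ≠ m = n ⊙ p, so p ∉ Z.
Checking each element this way leaves Z(H) = {b, f}.
(Structurally, H here is isomorphic to the dihedral group D_4.)

{b, f}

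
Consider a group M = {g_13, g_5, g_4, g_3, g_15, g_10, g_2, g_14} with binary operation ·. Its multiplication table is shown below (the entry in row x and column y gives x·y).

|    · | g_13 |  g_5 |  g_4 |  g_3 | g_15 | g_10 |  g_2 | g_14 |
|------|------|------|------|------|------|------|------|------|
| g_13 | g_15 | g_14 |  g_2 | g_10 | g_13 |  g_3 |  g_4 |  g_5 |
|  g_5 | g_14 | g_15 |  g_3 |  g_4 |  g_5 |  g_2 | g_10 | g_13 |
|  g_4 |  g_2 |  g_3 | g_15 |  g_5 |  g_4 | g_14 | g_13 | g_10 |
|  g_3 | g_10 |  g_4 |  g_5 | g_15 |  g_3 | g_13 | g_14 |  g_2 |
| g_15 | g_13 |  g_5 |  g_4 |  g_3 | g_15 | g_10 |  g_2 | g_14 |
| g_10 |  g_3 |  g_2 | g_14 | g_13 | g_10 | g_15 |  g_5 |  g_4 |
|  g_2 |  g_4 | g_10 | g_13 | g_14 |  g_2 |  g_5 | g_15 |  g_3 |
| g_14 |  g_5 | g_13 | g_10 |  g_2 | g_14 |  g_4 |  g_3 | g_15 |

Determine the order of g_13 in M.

The identity element is g_15 (its row matches the header).
g_13^1 = g_13
g_13^2 = g_13·g_13 = g_15
The first power of g_13 equal to the identity is g_13^2, so ord(g_13) = 2.

2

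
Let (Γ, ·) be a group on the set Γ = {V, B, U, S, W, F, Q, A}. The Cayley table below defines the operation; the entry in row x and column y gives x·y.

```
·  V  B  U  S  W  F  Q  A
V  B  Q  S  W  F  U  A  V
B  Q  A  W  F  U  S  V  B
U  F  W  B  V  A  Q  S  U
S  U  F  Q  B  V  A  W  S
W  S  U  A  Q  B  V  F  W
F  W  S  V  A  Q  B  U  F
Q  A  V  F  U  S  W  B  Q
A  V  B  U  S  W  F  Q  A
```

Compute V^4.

V^1 = V
V^2 = V·V = B
V^3 = B·V = Q
V^4 = Q·V = A

A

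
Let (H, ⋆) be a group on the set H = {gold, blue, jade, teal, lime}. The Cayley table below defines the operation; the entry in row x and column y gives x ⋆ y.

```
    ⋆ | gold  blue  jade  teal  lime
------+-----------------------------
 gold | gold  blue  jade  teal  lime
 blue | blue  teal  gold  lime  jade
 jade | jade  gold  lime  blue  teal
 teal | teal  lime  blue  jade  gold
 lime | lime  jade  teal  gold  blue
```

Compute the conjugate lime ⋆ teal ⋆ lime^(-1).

The identity is gold. In row lime, the entry gold sits in column teal, so lime^(-1) = teal.
lime ⋆ teal = gold
gold ⋆ teal = teal

teal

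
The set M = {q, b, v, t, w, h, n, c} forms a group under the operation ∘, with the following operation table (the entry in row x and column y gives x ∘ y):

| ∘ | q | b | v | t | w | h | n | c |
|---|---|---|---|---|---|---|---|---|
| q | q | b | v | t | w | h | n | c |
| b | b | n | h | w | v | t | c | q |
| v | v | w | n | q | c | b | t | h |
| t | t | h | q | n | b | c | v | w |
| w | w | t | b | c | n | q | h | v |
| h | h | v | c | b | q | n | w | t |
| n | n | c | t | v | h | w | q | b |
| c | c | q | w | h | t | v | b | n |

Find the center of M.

An element z is central iff its row equals its column in the table.
For h: h ∘ t = b ≠ c = t ∘ h, so h ∉ Z.
Checking each element this way leaves Z(M) = {n, q}.
(Structurally, M here is isomorphic to the quaternion group Q_8.)

{n, q}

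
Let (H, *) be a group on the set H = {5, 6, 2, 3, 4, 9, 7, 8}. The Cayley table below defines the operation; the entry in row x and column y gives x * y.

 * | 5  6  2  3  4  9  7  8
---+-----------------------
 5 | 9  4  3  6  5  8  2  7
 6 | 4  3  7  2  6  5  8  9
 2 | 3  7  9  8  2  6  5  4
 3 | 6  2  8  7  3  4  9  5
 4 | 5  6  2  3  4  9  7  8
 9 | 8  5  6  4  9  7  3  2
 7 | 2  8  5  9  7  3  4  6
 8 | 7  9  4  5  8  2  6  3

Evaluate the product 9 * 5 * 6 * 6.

9 * 5 = 8
8 * 6 = 9
9 * 6 = 5

5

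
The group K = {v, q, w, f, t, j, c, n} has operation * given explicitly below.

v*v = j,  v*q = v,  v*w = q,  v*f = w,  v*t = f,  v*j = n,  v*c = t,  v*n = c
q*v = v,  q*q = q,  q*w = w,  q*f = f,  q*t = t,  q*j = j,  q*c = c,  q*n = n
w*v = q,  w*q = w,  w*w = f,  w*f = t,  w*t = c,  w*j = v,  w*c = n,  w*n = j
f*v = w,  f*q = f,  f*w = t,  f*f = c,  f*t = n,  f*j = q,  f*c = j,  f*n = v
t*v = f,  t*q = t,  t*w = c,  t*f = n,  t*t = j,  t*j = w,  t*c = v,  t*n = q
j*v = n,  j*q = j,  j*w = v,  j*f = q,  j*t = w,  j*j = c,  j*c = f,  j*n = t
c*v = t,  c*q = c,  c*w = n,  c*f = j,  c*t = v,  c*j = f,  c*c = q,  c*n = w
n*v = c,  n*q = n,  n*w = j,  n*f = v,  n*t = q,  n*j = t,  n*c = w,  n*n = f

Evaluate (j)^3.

f

j^1 = j
j^2 = j * j = c
j^3 = c * j = f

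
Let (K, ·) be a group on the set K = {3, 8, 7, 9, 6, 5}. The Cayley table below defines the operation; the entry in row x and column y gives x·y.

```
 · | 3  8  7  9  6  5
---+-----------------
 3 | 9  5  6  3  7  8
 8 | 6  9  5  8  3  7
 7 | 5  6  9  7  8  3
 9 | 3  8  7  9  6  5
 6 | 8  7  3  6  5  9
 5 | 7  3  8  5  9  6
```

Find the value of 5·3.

7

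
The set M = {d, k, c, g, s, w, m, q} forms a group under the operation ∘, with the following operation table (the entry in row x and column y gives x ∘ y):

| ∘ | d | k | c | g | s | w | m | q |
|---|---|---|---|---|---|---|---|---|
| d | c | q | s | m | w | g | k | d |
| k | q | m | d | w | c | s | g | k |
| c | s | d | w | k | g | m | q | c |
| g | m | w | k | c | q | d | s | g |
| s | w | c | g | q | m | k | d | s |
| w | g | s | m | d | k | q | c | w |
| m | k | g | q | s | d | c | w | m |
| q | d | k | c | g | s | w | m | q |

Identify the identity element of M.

The identity e satisfies e ∘ x = x for all x, so its row in the table reproduces the column headers.
Row q reads: d, k, c, g, s, w, m, q — exactly the header order. So q is the identity.
(Structurally, M here is isomorphic to the cyclic group Z_8.)

q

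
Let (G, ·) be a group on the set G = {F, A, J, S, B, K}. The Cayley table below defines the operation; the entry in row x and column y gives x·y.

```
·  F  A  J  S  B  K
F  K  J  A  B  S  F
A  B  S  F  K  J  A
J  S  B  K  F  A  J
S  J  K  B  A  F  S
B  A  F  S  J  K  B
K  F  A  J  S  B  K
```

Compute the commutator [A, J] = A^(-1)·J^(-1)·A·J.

Identity is K; from the table A^(-1) = S and J^(-1) = J.
S·J = B
B·A = F
F·J = A

A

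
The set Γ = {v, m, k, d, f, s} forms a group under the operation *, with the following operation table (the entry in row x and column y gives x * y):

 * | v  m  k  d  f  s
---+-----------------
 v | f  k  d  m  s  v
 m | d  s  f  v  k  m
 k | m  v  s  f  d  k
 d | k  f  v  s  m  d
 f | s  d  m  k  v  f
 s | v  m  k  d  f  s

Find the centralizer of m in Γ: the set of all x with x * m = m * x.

{m, s}

Compare row m with column m entry by entry.
k * m = v but m * k = f, so k does not.
Collecting the elements that commute with m: C(m) = {m, s}.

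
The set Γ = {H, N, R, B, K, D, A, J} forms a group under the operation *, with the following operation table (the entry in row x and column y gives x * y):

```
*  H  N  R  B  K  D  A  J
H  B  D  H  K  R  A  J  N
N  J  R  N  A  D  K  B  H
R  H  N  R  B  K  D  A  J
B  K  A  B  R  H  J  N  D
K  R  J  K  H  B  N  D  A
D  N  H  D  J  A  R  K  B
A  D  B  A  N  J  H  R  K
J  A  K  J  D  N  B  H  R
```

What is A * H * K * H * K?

A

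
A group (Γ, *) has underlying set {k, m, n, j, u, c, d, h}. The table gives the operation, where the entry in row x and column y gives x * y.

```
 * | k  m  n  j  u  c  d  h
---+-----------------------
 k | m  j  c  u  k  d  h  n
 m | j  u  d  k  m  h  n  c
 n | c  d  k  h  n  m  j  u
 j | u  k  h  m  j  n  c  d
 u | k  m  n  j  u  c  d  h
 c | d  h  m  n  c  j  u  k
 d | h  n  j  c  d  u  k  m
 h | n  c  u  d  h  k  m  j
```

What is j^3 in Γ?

j^1 = j
j^2 = j * j = m
j^3 = m * j = k

k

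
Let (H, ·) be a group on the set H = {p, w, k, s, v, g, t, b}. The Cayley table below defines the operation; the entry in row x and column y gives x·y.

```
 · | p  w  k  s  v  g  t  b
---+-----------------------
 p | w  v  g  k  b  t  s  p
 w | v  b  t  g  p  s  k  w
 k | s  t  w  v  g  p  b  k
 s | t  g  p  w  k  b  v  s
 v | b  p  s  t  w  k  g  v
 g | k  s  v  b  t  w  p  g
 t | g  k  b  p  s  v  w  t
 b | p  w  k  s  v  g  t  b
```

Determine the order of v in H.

4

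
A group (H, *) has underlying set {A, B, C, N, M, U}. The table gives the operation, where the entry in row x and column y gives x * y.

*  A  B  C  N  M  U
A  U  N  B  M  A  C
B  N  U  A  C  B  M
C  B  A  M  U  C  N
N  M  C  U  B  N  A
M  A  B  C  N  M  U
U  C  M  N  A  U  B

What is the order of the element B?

3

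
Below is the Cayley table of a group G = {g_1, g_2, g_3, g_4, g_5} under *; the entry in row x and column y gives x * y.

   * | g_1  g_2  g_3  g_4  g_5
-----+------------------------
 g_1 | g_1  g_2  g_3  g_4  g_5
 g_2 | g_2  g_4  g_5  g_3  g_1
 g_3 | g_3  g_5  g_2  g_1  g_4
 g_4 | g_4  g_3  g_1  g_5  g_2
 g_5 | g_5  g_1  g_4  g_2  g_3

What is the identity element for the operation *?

The identity e satisfies e * x = x for all x, so its row in the table reproduces the column headers.
Row g_1 reads: g_1, g_2, g_3, g_4, g_5 — exactly the header order. So g_1 is the identity.

g_1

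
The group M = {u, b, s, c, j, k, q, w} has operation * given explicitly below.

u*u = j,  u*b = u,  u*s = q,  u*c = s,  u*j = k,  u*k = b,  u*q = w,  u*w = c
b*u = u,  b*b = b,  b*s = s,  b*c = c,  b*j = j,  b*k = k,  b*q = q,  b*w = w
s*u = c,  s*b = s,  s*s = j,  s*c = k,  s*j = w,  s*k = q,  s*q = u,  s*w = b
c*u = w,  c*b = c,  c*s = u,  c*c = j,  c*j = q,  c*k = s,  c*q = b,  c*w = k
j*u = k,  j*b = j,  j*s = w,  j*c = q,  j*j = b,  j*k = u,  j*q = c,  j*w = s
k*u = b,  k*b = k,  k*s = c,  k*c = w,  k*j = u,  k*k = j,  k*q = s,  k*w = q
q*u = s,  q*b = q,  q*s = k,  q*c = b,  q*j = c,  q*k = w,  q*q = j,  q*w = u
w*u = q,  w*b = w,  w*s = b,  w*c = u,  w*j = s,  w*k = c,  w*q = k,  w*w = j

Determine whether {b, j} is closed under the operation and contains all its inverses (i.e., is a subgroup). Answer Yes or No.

{b, j} contains the identity b.
Checking products: every product of two elements of {b, j} (read from the table) lies in {b, j}, so the set is closed.
In a finite group, a nonempty closed subset is a subgroup. So {b, j} ≤ M.

Yes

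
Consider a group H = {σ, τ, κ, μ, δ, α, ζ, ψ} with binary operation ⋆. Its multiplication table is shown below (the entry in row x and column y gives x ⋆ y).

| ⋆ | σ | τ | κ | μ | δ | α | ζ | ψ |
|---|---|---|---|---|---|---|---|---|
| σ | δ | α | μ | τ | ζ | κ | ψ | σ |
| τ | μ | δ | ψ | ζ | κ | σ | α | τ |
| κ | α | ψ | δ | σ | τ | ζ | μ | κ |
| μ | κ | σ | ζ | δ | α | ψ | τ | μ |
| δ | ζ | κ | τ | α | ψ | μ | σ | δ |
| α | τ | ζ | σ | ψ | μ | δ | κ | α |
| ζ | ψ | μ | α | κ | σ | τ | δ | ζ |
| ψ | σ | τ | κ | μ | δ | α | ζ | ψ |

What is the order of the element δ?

The identity element is ψ (its row matches the header).
δ^1 = δ
δ^2 = δ ⋆ δ = ψ
The first power of δ equal to the identity is δ^2, so ord(δ) = 2.

2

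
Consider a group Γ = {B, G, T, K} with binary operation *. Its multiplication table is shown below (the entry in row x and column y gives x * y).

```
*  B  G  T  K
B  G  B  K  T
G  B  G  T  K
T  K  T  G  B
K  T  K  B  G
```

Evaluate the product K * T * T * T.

K * T = B
B * T = K
K * T = B
(Structurally, Γ here is isomorphic to the Klein four-group V_4.)

B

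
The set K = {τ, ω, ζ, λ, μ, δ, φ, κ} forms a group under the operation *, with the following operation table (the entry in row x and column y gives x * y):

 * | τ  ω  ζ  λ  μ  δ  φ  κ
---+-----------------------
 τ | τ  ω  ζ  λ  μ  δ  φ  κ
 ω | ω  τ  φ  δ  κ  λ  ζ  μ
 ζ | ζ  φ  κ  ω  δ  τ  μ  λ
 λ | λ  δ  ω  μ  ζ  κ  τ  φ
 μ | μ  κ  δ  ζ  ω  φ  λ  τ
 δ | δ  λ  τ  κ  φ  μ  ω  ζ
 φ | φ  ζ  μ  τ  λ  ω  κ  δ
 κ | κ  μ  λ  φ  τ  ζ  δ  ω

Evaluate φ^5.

ζ

φ^1 = φ
φ^2 = φ * φ = κ
φ^3 = κ * φ = δ
φ^4 = δ * φ = ω
φ^5 = ω * φ = ζ
(Structurally, K here is isomorphic to the cyclic group Z_8.)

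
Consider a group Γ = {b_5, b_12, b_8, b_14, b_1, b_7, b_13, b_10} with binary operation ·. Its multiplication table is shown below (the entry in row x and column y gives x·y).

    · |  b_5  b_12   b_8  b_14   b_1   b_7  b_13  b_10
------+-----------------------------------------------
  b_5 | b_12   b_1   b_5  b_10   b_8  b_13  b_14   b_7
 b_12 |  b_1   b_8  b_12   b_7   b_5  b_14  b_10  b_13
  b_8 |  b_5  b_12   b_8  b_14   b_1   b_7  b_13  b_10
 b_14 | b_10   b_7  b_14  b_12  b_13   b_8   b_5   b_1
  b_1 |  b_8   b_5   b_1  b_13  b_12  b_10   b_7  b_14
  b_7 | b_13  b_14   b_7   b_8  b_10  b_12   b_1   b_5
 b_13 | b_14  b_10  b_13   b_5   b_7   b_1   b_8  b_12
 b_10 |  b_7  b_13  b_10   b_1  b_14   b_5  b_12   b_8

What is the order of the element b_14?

4

The identity element is b_8 (its row matches the header).
b_14^1 = b_14
b_14^2 = b_14·b_14 = b_12
b_14^3 = b_12·b_14 = b_7
b_14^4 = b_7·b_14 = b_8
The first power of b_14 equal to the identity is b_14^4, so ord(b_14) = 4.
(Structurally, Γ here is isomorphic to Z_2 x Z_4.)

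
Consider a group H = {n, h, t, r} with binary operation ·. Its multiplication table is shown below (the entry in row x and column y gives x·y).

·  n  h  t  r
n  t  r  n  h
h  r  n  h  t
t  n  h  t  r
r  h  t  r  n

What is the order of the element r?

The identity element is t (its row matches the header).
r^1 = r
r^2 = r·r = n
r^3 = n·r = h
r^4 = h·r = t
The first power of r equal to the identity is r^4, so ord(r) = 4.

4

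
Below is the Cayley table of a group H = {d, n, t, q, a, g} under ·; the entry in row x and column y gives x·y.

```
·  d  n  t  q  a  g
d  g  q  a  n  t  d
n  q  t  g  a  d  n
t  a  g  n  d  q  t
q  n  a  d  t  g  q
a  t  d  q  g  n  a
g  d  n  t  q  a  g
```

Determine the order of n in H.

3

The identity element is g (its row matches the header).
n^1 = n
n^2 = n·n = t
n^3 = t·n = g
The first power of n equal to the identity is n^3, so ord(n) = 3.
(Structurally, H here is isomorphic to the cyclic group Z_6.)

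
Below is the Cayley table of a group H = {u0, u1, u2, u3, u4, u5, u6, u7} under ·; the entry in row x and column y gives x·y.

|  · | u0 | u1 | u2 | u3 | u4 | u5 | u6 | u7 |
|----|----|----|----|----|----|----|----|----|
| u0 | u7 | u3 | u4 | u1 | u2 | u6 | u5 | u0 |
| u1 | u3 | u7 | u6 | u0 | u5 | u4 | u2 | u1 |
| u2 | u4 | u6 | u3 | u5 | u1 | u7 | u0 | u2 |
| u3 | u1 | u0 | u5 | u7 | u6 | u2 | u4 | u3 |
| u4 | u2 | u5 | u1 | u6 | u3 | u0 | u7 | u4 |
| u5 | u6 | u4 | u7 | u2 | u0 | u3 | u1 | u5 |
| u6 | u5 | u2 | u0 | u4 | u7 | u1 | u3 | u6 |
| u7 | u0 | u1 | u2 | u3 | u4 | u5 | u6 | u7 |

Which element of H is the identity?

u7

The identity e satisfies e·x = x for all x, so its row in the table reproduces the column headers.
Row u7 reads: u0, u1, u2, u3, u4, u5, u6, u7 — exactly the header order. So u7 is the identity.
(Structurally, H here is isomorphic to Z_2 x Z_4.)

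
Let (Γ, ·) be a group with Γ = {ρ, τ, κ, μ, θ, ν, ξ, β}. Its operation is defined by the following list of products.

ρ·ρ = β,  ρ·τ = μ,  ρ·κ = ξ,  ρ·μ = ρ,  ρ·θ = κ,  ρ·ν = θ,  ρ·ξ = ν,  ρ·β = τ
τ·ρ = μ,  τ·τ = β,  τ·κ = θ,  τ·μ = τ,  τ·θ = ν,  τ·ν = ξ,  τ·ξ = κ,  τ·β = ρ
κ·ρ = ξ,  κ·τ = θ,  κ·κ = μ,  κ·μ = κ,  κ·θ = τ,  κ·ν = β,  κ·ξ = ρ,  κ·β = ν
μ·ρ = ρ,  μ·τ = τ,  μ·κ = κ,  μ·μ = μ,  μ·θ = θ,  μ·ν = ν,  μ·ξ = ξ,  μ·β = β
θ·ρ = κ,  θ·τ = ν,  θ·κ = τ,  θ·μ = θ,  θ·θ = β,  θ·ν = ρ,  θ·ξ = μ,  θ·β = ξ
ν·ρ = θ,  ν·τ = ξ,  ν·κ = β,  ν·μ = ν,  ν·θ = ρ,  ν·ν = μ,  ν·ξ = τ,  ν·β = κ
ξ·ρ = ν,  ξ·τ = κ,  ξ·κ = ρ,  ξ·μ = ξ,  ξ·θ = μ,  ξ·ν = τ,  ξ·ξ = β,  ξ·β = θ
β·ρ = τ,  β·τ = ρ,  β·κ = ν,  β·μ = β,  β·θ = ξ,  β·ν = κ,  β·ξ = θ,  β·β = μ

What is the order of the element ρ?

4

The identity element is μ (its row matches the header).
ρ^1 = ρ
ρ^2 = ρ·ρ = β
ρ^3 = β·ρ = τ
ρ^4 = τ·ρ = μ
The first power of ρ equal to the identity is ρ^4, so ord(ρ) = 4.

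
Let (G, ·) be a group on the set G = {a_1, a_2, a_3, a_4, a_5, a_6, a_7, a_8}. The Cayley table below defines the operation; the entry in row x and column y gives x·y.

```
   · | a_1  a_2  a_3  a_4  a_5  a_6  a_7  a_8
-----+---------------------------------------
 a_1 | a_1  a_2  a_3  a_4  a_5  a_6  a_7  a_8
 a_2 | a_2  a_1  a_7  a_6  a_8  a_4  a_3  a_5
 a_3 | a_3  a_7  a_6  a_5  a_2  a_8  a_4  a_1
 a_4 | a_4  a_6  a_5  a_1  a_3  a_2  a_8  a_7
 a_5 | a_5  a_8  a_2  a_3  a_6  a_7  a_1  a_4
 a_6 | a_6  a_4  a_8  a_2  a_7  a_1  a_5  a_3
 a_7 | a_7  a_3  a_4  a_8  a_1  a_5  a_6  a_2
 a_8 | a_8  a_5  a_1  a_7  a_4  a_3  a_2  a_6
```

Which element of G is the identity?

The identity e satisfies e·x = x for all x, so its row in the table reproduces the column headers.
Row a_1 reads: a_1, a_2, a_3, a_4, a_5, a_6, a_7, a_8 — exactly the header order. So a_1 is the identity.

a_1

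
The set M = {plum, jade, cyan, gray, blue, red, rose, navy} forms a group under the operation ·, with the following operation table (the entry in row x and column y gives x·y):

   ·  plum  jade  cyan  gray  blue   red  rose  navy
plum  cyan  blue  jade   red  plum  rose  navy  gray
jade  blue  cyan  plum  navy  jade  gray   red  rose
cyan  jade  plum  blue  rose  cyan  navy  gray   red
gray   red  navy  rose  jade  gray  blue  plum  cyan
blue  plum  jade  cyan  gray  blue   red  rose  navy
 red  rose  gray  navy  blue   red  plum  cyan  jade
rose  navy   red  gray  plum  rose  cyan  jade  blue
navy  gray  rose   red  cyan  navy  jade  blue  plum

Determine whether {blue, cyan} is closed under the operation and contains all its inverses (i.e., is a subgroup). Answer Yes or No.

Yes

{blue, cyan} contains the identity blue.
Checking products: every product of two elements of {blue, cyan} (read from the table) lies in {blue, cyan}, so the set is closed.
In a finite group, a nonempty closed subset is a subgroup. So {blue, cyan} ≤ M.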